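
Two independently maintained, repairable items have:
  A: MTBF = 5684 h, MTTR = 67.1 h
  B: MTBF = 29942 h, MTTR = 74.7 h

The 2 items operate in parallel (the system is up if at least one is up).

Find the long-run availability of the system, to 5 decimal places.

A(A) = MTBF/(MTBF+MTTR) = 5684/(5684+67.1) = 0.988333
A(B) = MTBF/(MTBF+MTTR) = 29942/(29942+74.7) = 0.997511
Parallel availability: 1 − (1 − 0.988333)(1 − 0.997511) = 0.99997

0.99997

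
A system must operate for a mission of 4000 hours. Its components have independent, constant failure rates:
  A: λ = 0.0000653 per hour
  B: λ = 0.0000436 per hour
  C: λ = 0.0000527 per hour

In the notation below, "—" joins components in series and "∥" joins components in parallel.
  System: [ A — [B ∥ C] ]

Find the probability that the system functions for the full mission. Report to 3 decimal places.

0.747

R(A) = exp(−0.0000653 × 4000) = 0.77013
R(B) = exp(−0.0000436 × 4000) = 0.83996
R(C) = exp(−0.0000527 × 4000) = 0.80994
Parallel (B and C): 1 − (1 − 0.83996)(1 − 0.80994) = 0.96958
Series (A and [0.96958]): 0.77013 × 0.96958 = 0.747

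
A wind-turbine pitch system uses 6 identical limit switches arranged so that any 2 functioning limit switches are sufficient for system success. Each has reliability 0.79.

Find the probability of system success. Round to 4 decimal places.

R = Σ_{i=2}^{6} C(6,i) p^i (1−p)^{6−i} with p = 0.79
C(6,2)·0.79^2·0.21^4 = 0.018206
C(6,3)·0.79^3·0.21^3 = 0.091321
C(6,4)·0.79^4·0.21^2 = 0.257655
C(6,5)·0.79^5·0.21^1 = 0.387709
C(6,6)·0.79^6·0.21^0 = 0.243087
Sum = 0.9980

0.9980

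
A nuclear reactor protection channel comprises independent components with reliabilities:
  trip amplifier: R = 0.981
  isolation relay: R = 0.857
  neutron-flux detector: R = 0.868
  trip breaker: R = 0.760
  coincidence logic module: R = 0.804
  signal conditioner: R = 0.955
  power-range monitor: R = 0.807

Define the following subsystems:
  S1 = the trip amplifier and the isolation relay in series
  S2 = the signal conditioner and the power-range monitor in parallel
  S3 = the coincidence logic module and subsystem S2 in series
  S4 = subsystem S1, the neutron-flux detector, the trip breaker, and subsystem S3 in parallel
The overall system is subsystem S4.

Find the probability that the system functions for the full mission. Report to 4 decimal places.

Series (trip amplifier and isolation relay): 0.981000 × 0.857000 = 0.840717
Parallel (signal conditioner and power-range monitor): 1 − (1 − 0.955000)(1 − 0.807000) = 0.991315
Series (coincidence logic module and [0.991315]): 0.804000 × 0.991315 = 0.797017
Parallel ([0.840717], neutron-flux detector, trip breaker, and [0.797017]): 1 − (1 − 0.840717)(1 − 0.868000)(1 − 0.760000)(1 − 0.797017) = 0.9990

0.9990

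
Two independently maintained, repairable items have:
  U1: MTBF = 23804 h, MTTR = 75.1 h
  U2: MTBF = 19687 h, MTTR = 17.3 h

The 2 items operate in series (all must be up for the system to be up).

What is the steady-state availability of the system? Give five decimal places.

0.99598

A(U1) = MTBF/(MTBF+MTTR) = 23804/(23804+75.1) = 0.996855
A(U2) = MTBF/(MTBF+MTTR) = 19687/(19687+17.3) = 0.999122
Series availability: 0.996855 × 0.999122 = 0.99598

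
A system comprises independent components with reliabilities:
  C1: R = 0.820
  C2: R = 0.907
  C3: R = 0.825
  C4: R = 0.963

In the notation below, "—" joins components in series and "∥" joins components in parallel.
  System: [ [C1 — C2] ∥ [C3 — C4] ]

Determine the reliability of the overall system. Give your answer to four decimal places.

0.9473

Series (C1 and C2): 0.820000 × 0.907000 = 0.743740
Series (C3 and C4): 0.825000 × 0.963000 = 0.794475
Parallel ([0.743740] and [0.794475]): 1 − (1 − 0.743740)(1 − 0.794475) = 0.9473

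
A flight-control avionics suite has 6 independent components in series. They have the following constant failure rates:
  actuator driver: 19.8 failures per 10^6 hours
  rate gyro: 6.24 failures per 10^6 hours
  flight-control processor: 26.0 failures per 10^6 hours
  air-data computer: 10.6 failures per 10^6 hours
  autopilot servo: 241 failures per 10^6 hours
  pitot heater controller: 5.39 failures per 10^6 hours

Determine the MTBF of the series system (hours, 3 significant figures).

3240

Series of exponential components: λ_sys = Σ λ_i
λ_sys = 0.0000198 + 0.00000624 + 0.0000260 + 0.0000106 + 0.000241 + 0.00000539 = 3.0903e-04 /h
MTBF = 1 / λ_sys = 3240 h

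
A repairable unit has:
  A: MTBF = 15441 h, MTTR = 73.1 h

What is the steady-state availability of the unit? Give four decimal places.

0.9953

A(A) = MTBF/(MTBF+MTTR) = 15441/(15441+73.1) = 0.9953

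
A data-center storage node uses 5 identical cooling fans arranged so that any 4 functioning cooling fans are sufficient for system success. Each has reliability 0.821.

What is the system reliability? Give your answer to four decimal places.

R = Σ_{i=4}^{5} C(5,i) p^i (1−p)^{5−i} with p = 0.821
C(5,4)·0.821^4·0.179^1 = 0.406626
C(5,5)·0.821^5·0.179^0 = 0.373006
Sum = 0.7796

0.7796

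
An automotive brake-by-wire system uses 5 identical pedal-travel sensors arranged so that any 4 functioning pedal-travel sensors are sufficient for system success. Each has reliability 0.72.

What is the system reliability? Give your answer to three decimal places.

0.570

R = Σ_{i=4}^{5} C(5,i) p^i (1−p)^{5−i} with p = 0.72
C(5,4)·0.72^4·0.28^1 = 0.37623
C(5,5)·0.72^5·0.28^0 = 0.19349
Sum = 0.570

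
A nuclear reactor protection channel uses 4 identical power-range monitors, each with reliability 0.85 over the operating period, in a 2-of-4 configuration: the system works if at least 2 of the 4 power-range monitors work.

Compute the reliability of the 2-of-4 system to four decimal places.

0.9880

R = Σ_{i=2}^{4} C(4,i) p^i (1−p)^{4−i} with p = 0.85
C(4,2)·0.85^2·0.15^2 = 0.097538
C(4,3)·0.85^3·0.15^1 = 0.368475
C(4,4)·0.85^4·0.15^0 = 0.522006
Sum = 0.9880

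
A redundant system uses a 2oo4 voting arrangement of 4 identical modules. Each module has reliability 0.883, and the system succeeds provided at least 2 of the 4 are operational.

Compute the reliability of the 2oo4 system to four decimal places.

0.9942

R = Σ_{i=2}^{4} C(4,i) p^i (1−p)^{4−i} with p = 0.883
C(4,2)·0.883^2·0.117^2 = 0.064039
C(4,3)·0.883^3·0.117^1 = 0.322202
C(4,4)·0.883^4·0.117^0 = 0.607915
Sum = 0.9942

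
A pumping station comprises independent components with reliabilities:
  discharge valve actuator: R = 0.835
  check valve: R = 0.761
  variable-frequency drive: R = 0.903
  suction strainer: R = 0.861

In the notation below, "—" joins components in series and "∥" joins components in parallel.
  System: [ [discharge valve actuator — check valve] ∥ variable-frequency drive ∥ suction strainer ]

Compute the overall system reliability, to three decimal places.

0.995

Series (discharge valve actuator and check valve): 0.83500 × 0.76100 = 0.63544
Parallel ([0.63544], variable-frequency drive, and suction strainer): 1 − (1 − 0.63544)(1 − 0.90300)(1 − 0.86100) = 0.995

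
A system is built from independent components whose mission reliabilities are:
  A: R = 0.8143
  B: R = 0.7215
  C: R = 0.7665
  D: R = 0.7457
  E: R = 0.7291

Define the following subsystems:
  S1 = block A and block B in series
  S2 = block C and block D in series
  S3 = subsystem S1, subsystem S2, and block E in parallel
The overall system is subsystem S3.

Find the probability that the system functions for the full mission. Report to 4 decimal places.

Series (A and B): 0.814300 × 0.721500 = 0.587517
Series (C and D): 0.766500 × 0.745700 = 0.571579
Parallel ([0.587517], [0.571579], and E): 1 − (1 − 0.587517)(1 − 0.571579)(1 − 0.729100) = 0.9521

0.9521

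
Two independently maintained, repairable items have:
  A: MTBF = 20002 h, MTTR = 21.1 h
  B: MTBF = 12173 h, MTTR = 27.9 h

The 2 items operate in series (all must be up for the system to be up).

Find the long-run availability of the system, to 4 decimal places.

A(A) = MTBF/(MTBF+MTTR) = 20002/(20002+21.1) = 0.998946
A(B) = MTBF/(MTBF+MTTR) = 12173/(12173+27.9) = 0.997713
Series availability: 0.998946 × 0.997713 = 0.9967

0.9967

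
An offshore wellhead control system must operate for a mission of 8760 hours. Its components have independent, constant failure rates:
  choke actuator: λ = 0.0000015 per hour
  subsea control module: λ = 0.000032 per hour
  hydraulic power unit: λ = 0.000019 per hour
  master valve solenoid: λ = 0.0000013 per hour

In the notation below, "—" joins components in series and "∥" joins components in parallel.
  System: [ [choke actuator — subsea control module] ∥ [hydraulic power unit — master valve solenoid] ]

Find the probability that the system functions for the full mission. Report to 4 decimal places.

R(choke actuator) = exp(−0.0000015 × 8760) = 0.986946
R(subsea control module) = exp(−0.000032 × 8760) = 0.755542
R(hydraulic power unit) = exp(−0.000019 × 8760) = 0.846674
R(master valve solenoid) = exp(−0.0000013 × 8760) = 0.988677
Series (choke actuator and subsea control module): 0.986946 × 0.755542 = 0.745679
Series (hydraulic power unit and master valve solenoid): 0.846674 × 0.988677 = 0.837087
Parallel ([0.745679] and [0.837087]): 1 − (1 − 0.745679)(1 − 0.837087) = 0.9586

0.9586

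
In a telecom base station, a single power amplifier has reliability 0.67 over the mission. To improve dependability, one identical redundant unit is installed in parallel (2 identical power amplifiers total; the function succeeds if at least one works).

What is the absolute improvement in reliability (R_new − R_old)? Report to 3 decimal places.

0.221

R_before = 0.67
R_after = 1 − (1 − 0.67)^2 = 0.891
ΔR = 0.891 − 0.67 = 0.221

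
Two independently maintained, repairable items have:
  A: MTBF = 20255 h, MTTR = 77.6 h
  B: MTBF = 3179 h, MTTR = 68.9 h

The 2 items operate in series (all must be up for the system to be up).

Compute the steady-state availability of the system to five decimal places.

A(A) = MTBF/(MTBF+MTTR) = 20255/(20255+77.6) = 0.996183
A(B) = MTBF/(MTBF+MTTR) = 3179/(3179+68.9) = 0.978786
Series availability: 0.996183 × 0.978786 = 0.97505

0.97505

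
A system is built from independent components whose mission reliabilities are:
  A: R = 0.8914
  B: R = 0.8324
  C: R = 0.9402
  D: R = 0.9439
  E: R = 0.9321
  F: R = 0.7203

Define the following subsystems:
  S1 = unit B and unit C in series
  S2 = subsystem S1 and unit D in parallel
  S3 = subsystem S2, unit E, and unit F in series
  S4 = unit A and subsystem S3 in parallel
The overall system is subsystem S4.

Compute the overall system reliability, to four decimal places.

0.9634

Series (B and C): 0.832400 × 0.940200 = 0.782622
Parallel ([0.782622] and D): 1 − (1 − 0.782622)(1 − 0.943900) = 0.987805
Series ([0.987805], E, and F): 0.987805 × 0.932100 × 0.720300 = 0.663204
Parallel (A and [0.663204]): 1 − (1 − 0.891400)(1 − 0.663204) = 0.9634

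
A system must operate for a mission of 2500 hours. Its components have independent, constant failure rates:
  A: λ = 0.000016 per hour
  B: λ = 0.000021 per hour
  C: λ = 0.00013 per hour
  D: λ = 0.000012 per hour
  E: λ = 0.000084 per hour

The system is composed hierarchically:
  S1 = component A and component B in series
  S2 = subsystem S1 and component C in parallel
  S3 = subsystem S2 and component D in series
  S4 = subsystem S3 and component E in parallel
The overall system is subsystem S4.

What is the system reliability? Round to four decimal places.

0.9899

R(A) = exp(−0.000016 × 2500) = 0.960789
R(B) = exp(−0.000021 × 2500) = 0.948854
R(C) = exp(−0.00013 × 2500) = 0.722527
R(D) = exp(−0.000012 × 2500) = 0.970446
R(E) = exp(−0.000084 × 2500) = 0.810584
Series (A and B): 0.960789 × 0.948854 = 0.911648
Parallel ([0.911648] and C): 1 − (1 − 0.911648)(1 − 0.722527) = 0.975485
Series ([0.975485] and D): 0.975485 × 0.970446 = 0.946656
Parallel ([0.946656] and E): 1 − (1 − 0.946656)(1 − 0.810584) = 0.9899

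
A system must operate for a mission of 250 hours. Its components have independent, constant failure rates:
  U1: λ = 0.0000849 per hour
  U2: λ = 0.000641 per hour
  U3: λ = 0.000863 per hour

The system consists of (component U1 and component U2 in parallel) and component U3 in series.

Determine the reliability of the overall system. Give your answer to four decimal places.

R(U1) = exp(−0.0000849 × 250) = 0.978999
R(U2) = exp(−0.000641 × 250) = 0.851931
R(U3) = exp(−0.000863 × 250) = 0.805937
Parallel (U1 and U2): 1 − (1 − 0.978999)(1 − 0.851931) = 0.996890
Series ([0.996890] and U3): 0.996890 × 0.805937 = 0.8034

0.8034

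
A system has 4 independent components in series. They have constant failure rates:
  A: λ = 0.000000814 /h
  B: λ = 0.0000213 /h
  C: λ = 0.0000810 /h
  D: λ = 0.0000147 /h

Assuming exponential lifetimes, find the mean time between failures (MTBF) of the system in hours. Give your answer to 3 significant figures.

Series of exponential components: λ_sys = Σ λ_i
λ_sys = 0.000000814 + 0.0000213 + 0.0000810 + 0.0000147 = 1.1781e-04 /h
MTBF = 1 / λ_sys = 8490 h

8490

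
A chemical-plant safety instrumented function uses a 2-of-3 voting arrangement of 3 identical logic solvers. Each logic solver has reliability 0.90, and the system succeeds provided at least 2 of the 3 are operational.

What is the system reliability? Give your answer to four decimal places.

R = Σ_{i=2}^{3} C(3,i) p^i (1−p)^{3−i} with p = 0.90
C(3,2)·0.90^2·0.10^1 = 0.243000
C(3,3)·0.90^3·0.10^0 = 0.729000
Sum = 0.9720

0.9720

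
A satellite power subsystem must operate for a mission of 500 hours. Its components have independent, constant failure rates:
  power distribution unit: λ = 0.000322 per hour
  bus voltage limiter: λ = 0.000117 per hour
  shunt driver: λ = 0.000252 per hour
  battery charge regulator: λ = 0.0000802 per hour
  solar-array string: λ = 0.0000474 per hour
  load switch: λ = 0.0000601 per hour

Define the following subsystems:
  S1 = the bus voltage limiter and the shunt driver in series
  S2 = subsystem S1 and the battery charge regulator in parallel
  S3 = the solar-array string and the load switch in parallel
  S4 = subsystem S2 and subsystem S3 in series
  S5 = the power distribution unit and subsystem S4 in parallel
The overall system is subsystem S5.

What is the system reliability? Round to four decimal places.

R(power distribution unit) = exp(−0.000322 × 500) = 0.851292
R(bus voltage limiter) = exp(−0.000117 × 500) = 0.943178
R(shunt driver) = exp(−0.000252 × 500) = 0.881615
R(battery charge regulator) = exp(−0.0000802 × 500) = 0.960693
R(solar-array string) = exp(−0.0000474 × 500) = 0.976579
R(load switch) = exp(−0.0000601 × 500) = 0.970397
Series (bus voltage limiter and shunt driver): 0.943178 × 0.881615 = 0.831520
Parallel ([0.831520] and battery charge regulator): 1 − (1 − 0.831520)(1 − 0.960693) = 0.993378
Parallel (solar-array string and load switch): 1 − (1 − 0.976579)(1 − 0.970397) = 0.999307
Series ([0.993378] and [0.999307]): 0.993378 × 0.999307 = 0.992690
Parallel (power distribution unit and [0.992690]): 1 − (1 − 0.851292)(1 − 0.992690) = 0.9989

0.9989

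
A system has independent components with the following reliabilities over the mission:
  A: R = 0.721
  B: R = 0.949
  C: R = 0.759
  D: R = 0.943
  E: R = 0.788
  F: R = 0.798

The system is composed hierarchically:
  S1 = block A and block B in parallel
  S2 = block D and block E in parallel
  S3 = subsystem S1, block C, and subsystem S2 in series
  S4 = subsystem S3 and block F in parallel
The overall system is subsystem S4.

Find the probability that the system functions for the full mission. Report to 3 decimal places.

0.947

Parallel (A and B): 1 − (1 − 0.72100)(1 − 0.94900) = 0.98577
Parallel (D and E): 1 − (1 − 0.94300)(1 − 0.78800) = 0.98792
Series ([0.98577], C, and [0.98792]): 0.98577 × 0.75900 × 0.98792 = 0.73916
Parallel ([0.73916] and F): 1 − (1 − 0.73916)(1 − 0.79800) = 0.947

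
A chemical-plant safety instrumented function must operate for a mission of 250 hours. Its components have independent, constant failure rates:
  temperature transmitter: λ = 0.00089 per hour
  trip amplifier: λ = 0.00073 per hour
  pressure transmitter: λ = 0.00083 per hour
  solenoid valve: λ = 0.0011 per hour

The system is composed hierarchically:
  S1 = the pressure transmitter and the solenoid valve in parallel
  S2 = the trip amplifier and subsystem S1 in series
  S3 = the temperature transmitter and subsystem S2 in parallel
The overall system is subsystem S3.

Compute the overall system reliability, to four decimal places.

R(temperature transmitter) = exp(−0.00089 × 250) = 0.800515
R(trip amplifier) = exp(−0.00073 × 250) = 0.833185
R(pressure transmitter) = exp(−0.00083 × 250) = 0.812613
R(solenoid valve) = exp(−0.0011 × 250) = 0.759572
Parallel (pressure transmitter and solenoid valve): 1 − (1 − 0.812613)(1 − 0.759572) = 0.954947
Series (trip amplifier and [0.954947]): 0.833185 × 0.954947 = 0.795648
Parallel (temperature transmitter and [0.795648]): 1 − (1 − 0.800515)(1 − 0.795648) = 0.9592

0.9592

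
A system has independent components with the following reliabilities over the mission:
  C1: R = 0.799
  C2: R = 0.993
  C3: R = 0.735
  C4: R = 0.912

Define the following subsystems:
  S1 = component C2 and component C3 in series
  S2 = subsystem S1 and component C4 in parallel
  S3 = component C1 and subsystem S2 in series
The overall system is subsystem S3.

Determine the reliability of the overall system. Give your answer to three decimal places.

0.780

Series (C2 and C3): 0.99300 × 0.73500 = 0.72986
Parallel ([0.72986] and C4): 1 − (1 − 0.72986)(1 − 0.91200) = 0.97623
Series (C1 and [0.97623]): 0.79900 × 0.97623 = 0.780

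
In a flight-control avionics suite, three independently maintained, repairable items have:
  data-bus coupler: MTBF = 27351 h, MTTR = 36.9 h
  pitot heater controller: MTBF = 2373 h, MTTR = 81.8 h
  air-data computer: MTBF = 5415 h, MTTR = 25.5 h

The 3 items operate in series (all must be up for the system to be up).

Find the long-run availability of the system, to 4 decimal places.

A(data-bus coupler) = MTBF/(MTBF+MTTR) = 27351/(27351+36.9) = 0.998653
A(pitot heater controller) = MTBF/(MTBF+MTTR) = 2373/(2373+81.8) = 0.966678
A(air-data computer) = MTBF/(MTBF+MTTR) = 5415/(5415+25.5) = 0.995313
Series availability: 0.998653 × 0.966678 × 0.995313 = 0.9609

0.9609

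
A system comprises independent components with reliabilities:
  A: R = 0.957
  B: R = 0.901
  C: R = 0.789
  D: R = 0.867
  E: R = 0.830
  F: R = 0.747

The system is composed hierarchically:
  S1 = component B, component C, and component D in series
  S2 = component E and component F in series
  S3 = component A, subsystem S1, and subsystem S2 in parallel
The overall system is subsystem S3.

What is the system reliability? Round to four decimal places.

0.9937

Series (B, C, and D): 0.901000 × 0.789000 × 0.867000 = 0.616341
Series (E and F): 0.830000 × 0.747000 = 0.620010
Parallel (A, [0.616341], and [0.620010]): 1 − (1 − 0.957000)(1 − 0.616341)(1 − 0.620010) = 0.9937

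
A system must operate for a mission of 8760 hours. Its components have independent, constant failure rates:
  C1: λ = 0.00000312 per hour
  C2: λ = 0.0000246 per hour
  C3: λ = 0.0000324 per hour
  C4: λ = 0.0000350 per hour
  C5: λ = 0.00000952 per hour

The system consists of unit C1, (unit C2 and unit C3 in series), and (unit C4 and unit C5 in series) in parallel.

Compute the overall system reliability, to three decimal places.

R(C1) = exp(−0.00000312 × 8760) = 0.97304
R(C2) = exp(−0.0000246 × 8760) = 0.80614
R(C3) = exp(−0.0000324 × 8760) = 0.75290
R(C4) = exp(−0.0000350 × 8760) = 0.73594
R(C5) = exp(−0.00000952 × 8760) = 0.91999
Series (C2 and C3): 0.80614 × 0.75290 = 0.60694
Series (C4 and C5): 0.73594 × 0.91999 = 0.67706
Parallel (C1, [0.60694], and [0.67706]): 1 − (1 − 0.97304)(1 − 0.60694)(1 − 0.67706) = 0.997

0.997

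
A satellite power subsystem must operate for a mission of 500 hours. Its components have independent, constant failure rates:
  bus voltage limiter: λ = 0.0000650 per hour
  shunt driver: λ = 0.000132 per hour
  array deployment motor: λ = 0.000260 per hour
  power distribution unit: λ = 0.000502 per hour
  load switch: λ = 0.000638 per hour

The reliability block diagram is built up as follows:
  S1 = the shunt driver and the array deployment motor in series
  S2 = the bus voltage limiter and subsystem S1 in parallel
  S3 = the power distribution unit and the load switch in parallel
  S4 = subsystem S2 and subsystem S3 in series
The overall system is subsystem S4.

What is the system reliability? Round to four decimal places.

0.9340

R(bus voltage limiter) = exp(−0.0000650 × 500) = 0.968022
R(shunt driver) = exp(−0.000132 × 500) = 0.936131
R(array deployment motor) = exp(−0.000260 × 500) = 0.878095
R(power distribution unit) = exp(−0.000502 × 500) = 0.778022
R(load switch) = exp(−0.000638 × 500) = 0.726876
Series (shunt driver and array deployment motor): 0.936131 × 0.878095 = 0.822012
Parallel (bus voltage limiter and [0.822012]): 1 − (1 − 0.968022)(1 − 0.822012) = 0.994308
Parallel (power distribution unit and load switch): 1 − (1 − 0.778022)(1 − 0.726876) = 0.939372
Series ([0.994308] and [0.939372]): 0.994308 × 0.939372 = 0.9340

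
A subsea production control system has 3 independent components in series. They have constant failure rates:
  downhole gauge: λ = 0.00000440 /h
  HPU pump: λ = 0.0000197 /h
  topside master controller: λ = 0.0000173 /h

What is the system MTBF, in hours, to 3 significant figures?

24200

Series of exponential components: λ_sys = Σ λ_i
λ_sys = 0.00000440 + 0.0000197 + 0.0000173 = 4.1400e-05 /h
MTBF = 1 / λ_sys = 24200 h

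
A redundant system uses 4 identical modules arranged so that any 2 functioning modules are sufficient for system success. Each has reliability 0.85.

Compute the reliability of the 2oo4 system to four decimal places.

R = Σ_{i=2}^{4} C(4,i) p^i (1−p)^{4−i} with p = 0.85
C(4,2)·0.85^2·0.15^2 = 0.097538
C(4,3)·0.85^3·0.15^1 = 0.368475
C(4,4)·0.85^4·0.15^0 = 0.522006
Sum = 0.9880

0.9880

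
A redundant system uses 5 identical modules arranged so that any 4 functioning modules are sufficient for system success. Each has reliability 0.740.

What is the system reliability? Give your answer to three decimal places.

0.612

R = Σ_{i=4}^{5} C(5,i) p^i (1−p)^{5−i} with p = 0.740
C(5,4)·0.740^4·0.260^1 = 0.38983
C(5,5)·0.740^5·0.260^0 = 0.22190
Sum = 0.612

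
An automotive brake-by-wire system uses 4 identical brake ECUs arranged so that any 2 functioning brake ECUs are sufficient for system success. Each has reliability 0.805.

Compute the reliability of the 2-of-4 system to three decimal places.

R = Σ_{i=2}^{4} C(4,i) p^i (1−p)^{4−i} with p = 0.805
C(4,2)·0.805^2·0.195^2 = 0.14785
C(4,3)·0.805^3·0.195^1 = 0.40689
C(4,4)·0.805^4·0.195^0 = 0.41994
Sum = 0.975

0.975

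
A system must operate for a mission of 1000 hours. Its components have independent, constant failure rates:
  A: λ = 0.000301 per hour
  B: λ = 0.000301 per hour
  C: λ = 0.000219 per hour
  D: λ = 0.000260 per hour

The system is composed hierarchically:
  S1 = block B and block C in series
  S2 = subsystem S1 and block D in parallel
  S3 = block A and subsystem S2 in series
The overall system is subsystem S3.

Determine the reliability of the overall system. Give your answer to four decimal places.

0.6714

R(A) = exp(−0.000301 × 1000) = 0.740078
R(B) = exp(−0.000301 × 1000) = 0.740078
R(C) = exp(−0.000219 × 1000) = 0.803322
R(D) = exp(−0.000260 × 1000) = 0.771052
Series (B and C): 0.740078 × 0.803322 = 0.594521
Parallel ([0.594521] and D): 1 − (1 − 0.594521)(1 − 0.771052) = 0.907166
Series (A and [0.907166]): 0.740078 × 0.907166 = 0.6714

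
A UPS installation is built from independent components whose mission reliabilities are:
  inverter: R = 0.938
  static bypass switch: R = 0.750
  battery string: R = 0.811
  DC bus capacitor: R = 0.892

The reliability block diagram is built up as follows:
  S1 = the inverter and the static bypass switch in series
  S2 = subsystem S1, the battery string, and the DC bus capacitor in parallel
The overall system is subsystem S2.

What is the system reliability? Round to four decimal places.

Series (inverter and static bypass switch): 0.938000 × 0.750000 = 0.703500
Parallel ([0.703500], battery string, and DC bus capacitor): 1 − (1 − 0.703500)(1 − 0.811000)(1 − 0.892000) = 0.9939

0.9939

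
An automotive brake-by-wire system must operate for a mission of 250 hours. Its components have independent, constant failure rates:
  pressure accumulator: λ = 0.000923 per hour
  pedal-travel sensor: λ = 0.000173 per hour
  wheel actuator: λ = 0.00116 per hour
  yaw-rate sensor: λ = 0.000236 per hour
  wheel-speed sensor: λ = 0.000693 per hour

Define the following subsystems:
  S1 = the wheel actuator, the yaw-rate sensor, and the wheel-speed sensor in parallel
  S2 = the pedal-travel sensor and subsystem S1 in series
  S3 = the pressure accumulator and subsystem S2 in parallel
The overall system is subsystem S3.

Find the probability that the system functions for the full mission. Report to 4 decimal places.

0.9908

R(pressure accumulator) = exp(−0.000923 × 250) = 0.793938
R(pedal-travel sensor) = exp(−0.000173 × 250) = 0.957672
R(wheel actuator) = exp(−0.00116 × 250) = 0.748264
R(yaw-rate sensor) = exp(−0.000236 × 250) = 0.942707
R(wheel-speed sensor) = exp(−0.000693 × 250) = 0.840927
Parallel (wheel actuator, yaw-rate sensor, and wheel-speed sensor): 1 − (1 − 0.748264)(1 − 0.942707)(1 − 0.840927) = 0.997706
Series (pedal-travel sensor and [0.997706]): 0.957672 × 0.997706 = 0.955475
Parallel (pressure accumulator and [0.955475]): 1 − (1 − 0.793938)(1 − 0.955475) = 0.9908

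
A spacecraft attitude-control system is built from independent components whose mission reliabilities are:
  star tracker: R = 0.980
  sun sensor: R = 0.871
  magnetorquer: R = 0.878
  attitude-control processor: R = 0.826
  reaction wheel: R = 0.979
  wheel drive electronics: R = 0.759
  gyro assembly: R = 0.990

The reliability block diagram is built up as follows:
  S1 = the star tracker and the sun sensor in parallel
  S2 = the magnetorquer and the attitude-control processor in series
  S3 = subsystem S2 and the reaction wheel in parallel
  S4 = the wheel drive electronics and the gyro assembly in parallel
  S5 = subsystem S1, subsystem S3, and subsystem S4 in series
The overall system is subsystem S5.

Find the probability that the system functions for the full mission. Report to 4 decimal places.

0.9893

Parallel (star tracker and sun sensor): 1 − (1 − 0.980000)(1 − 0.871000) = 0.997420
Series (magnetorquer and attitude-control processor): 0.878000 × 0.826000 = 0.725228
Parallel ([0.725228] and reaction wheel): 1 − (1 − 0.725228)(1 − 0.979000) = 0.994230
Parallel (wheel drive electronics and gyro assembly): 1 − (1 − 0.759000)(1 − 0.990000) = 0.997590
Series ([0.997420], [0.994230], and [0.997590]): 0.997420 × 0.994230 × 0.997590 = 0.9893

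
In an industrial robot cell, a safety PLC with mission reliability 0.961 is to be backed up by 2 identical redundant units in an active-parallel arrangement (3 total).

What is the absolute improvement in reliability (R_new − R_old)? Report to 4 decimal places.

R_before = 0.961
R_after = 1 − (1 − 0.961)^3 = 0.9999
ΔR = 0.9999 − 0.961 = 0.0389

0.0389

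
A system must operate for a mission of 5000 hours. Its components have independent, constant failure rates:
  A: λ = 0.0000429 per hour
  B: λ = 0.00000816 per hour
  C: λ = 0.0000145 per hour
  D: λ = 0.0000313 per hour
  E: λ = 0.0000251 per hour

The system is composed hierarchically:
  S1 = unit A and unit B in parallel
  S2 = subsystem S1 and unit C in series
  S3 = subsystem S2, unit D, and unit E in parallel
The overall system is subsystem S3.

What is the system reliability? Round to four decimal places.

0.9987

R(A) = exp(−0.0000429 × 5000) = 0.806945
R(B) = exp(−0.00000816 × 5000) = 0.960021
R(C) = exp(−0.0000145 × 5000) = 0.930066
R(D) = exp(−0.0000313 × 5000) = 0.855132
R(E) = exp(−0.0000251 × 5000) = 0.882056
Parallel (A and B): 1 − (1 − 0.806945)(1 − 0.960021) = 0.992282
Series ([0.992282] and C): 0.992282 × 0.930066 = 0.922888
Parallel ([0.922888], D, and E): 1 − (1 − 0.922888)(1 − 0.855132)(1 − 0.882056) = 0.9987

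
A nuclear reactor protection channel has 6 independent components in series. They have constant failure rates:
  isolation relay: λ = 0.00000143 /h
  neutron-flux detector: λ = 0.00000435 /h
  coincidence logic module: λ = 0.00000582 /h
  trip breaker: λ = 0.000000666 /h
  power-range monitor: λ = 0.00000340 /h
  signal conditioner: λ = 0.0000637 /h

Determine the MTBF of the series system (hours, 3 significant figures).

Series of exponential components: λ_sys = Σ λ_i
λ_sys = 0.00000143 + 0.00000435 + 0.00000582 + 0.000000666 + 0.00000340 + 0.0000637 = 7.9366e-05 /h
MTBF = 1 / λ_sys = 12600 h

12600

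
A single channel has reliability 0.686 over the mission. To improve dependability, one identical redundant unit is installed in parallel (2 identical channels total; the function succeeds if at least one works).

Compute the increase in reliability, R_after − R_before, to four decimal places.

R_before = 0.686
R_after = 1 − (1 − 0.686)^2 = 0.9014
ΔR = 0.9014 − 0.686 = 0.2154

0.2154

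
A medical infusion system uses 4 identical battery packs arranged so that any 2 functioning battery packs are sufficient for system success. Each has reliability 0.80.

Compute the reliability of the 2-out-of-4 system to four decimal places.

0.9728

R = Σ_{i=2}^{4} C(4,i) p^i (1−p)^{4−i} with p = 0.80
C(4,2)·0.80^2·0.20^2 = 0.153600
C(4,3)·0.80^3·0.20^1 = 0.409600
C(4,4)·0.80^4·0.20^0 = 0.409600
Sum = 0.9728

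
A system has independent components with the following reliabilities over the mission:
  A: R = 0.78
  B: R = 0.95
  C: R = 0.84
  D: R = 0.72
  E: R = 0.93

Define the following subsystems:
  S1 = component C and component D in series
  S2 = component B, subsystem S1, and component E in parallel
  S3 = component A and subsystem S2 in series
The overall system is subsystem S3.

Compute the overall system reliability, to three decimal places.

0.779

Series (C and D): 0.84000 × 0.72000 = 0.60480
Parallel (B, [0.60480], and E): 1 − (1 − 0.95000)(1 − 0.60480)(1 − 0.93000) = 0.99862
Series (A and [0.99862]): 0.78000 × 0.99862 = 0.779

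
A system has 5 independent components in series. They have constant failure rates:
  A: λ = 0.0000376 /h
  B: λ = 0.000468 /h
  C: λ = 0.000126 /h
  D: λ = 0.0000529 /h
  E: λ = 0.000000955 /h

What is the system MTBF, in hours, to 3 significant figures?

Series of exponential components: λ_sys = Σ λ_i
λ_sys = 0.0000376 + 0.000468 + 0.000126 + 0.0000529 + 0.000000955 = 6.8545e-04 /h
MTBF = 1 / λ_sys = 1460 h

1460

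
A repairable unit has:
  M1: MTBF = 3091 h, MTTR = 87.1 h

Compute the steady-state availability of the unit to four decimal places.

A(M1) = MTBF/(MTBF+MTTR) = 3091/(3091+87.1) = 0.9726

0.9726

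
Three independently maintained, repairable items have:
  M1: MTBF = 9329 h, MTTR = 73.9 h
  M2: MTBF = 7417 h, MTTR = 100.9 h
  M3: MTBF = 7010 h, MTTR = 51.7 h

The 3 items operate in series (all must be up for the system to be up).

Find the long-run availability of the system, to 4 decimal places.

A(M1) = MTBF/(MTBF+MTTR) = 9329/(9329+73.9) = 0.992141
A(M2) = MTBF/(MTBF+MTTR) = 7417/(7417+100.9) = 0.986579
A(M3) = MTBF/(MTBF+MTTR) = 7010/(7010+51.7) = 0.992679
Series availability: 0.992141 × 0.986579 × 0.992679 = 0.9717

0.9717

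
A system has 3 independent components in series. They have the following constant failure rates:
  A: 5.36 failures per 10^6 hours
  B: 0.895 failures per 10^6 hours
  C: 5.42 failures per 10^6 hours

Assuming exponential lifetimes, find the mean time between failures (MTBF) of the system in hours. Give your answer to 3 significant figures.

Series of exponential components: λ_sys = Σ λ_i
λ_sys = 0.00000536 + 0.000000895 + 0.00000542 = 1.1675e-05 /h
MTBF = 1 / λ_sys = 85700 h

85700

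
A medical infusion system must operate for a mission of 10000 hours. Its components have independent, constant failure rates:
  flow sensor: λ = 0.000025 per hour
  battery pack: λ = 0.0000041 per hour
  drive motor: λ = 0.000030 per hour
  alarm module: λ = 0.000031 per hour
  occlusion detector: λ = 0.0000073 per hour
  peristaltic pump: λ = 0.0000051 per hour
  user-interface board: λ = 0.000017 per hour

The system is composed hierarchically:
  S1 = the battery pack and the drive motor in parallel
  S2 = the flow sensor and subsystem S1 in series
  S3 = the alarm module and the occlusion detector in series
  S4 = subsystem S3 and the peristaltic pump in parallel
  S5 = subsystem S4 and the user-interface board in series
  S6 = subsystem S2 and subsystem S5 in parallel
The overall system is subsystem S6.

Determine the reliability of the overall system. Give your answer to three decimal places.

0.961

R(flow sensor) = exp(−0.000025 × 10000) = 0.77880
R(battery pack) = exp(−0.0000041 × 10000) = 0.95983
R(drive motor) = exp(−0.000030 × 10000) = 0.74082
R(alarm module) = exp(−0.000031 × 10000) = 0.73345
R(occlusion detector) = exp(−0.0000073 × 10000) = 0.92960
R(peristaltic pump) = exp(−0.0000051 × 10000) = 0.95028
R(user-interface board) = exp(−0.000017 × 10000) = 0.84366
Parallel (battery pack and drive motor): 1 − (1 − 0.95983)(1 − 0.74082) = 0.98959
Series (flow sensor and [0.98959]): 0.77880 × 0.98959 = 0.77069
Series (alarm module and occlusion detector): 0.73345 × 0.92960 = 0.68182
Parallel ([0.68182] and peristaltic pump): 1 − (1 − 0.68182)(1 − 0.95028) = 0.98418
Series ([0.98418] and user-interface board): 0.98418 × 0.84366 = 0.83031
Parallel ([0.77069] and [0.83031]): 1 − (1 − 0.77069)(1 − 0.83031) = 0.961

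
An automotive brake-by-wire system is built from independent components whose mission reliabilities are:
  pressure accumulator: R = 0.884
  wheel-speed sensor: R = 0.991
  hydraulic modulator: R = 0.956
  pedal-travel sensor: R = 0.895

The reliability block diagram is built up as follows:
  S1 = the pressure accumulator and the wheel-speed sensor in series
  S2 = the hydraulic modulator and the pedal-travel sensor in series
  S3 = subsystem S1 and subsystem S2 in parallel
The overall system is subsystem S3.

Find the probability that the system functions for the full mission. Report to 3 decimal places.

Series (pressure accumulator and wheel-speed sensor): 0.88400 × 0.99100 = 0.87604
Series (hydraulic modulator and pedal-travel sensor): 0.95600 × 0.89500 = 0.85562
Parallel ([0.87604] and [0.85562]): 1 − (1 − 0.87604)(1 − 0.85562) = 0.982

0.982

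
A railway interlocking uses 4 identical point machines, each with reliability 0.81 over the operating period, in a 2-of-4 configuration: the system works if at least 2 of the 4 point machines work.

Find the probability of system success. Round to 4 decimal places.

R = Σ_{i=2}^{4} C(4,i) p^i (1−p)^{4−i} with p = 0.81
C(4,2)·0.81^2·0.19^2 = 0.142111
C(4,3)·0.81^3·0.19^1 = 0.403895
C(4,4)·0.81^4·0.19^0 = 0.430467
Sum = 0.9765

0.9765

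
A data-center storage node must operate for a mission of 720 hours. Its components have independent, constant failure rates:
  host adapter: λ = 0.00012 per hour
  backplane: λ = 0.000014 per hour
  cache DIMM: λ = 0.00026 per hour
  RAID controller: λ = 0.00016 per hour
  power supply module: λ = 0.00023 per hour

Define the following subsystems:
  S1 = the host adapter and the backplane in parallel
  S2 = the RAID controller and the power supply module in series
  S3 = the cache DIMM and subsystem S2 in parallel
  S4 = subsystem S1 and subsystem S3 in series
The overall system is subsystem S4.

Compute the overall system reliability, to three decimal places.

R(host adapter) = exp(−0.00012 × 720) = 0.91723
R(backplane) = exp(−0.000014 × 720) = 0.98997
R(cache DIMM) = exp(−0.00026 × 720) = 0.82928
R(RAID controller) = exp(−0.00016 × 720) = 0.89119
R(power supply module) = exp(−0.00023 × 720) = 0.84739
Parallel (host adapter and backplane): 1 − (1 − 0.91723)(1 − 0.98997) = 0.99917
Series (RAID controller and power supply module): 0.89119 × 0.84739 = 0.75519
Parallel (cache DIMM and [0.75519]): 1 − (1 − 0.82928)(1 − 0.75519) = 0.95821
Series ([0.99917] and [0.95821]): 0.99917 × 0.95821 = 0.957

0.957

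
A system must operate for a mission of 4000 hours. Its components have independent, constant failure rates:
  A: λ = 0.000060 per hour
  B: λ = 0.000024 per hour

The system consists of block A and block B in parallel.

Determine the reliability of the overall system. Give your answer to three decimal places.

R(A) = exp(−0.000060 × 4000) = 0.78663
R(B) = exp(−0.000024 × 4000) = 0.90846
Parallel (A and B): 1 − (1 − 0.78663)(1 − 0.90846) = 0.980

0.980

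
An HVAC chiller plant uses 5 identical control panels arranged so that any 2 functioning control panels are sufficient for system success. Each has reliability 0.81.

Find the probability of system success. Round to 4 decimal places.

0.9945

R = Σ_{i=2}^{5} C(5,i) p^i (1−p)^{5−i} with p = 0.81
C(5,2)·0.81^2·0.19^3 = 0.045002
C(5,3)·0.81^3·0.19^2 = 0.191850
C(5,4)·0.81^4·0.19^1 = 0.408944
C(5,5)·0.81^5·0.19^0 = 0.348678
Sum = 0.9945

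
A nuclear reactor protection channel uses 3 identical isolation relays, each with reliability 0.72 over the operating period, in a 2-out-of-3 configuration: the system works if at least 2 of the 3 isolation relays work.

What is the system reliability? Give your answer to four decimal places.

0.8087

R = Σ_{i=2}^{3} C(3,i) p^i (1−p)^{3−i} with p = 0.72
C(3,2)·0.72^2·0.28^1 = 0.435456
C(3,3)·0.72^3·0.28^0 = 0.373248
Sum = 0.8087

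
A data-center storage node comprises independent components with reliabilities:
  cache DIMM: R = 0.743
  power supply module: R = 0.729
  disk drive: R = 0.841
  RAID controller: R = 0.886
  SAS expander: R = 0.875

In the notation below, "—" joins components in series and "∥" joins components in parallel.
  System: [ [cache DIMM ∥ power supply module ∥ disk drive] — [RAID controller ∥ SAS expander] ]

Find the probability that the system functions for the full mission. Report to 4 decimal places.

Parallel (cache DIMM, power supply module, and disk drive): 1 − (1 − 0.743000)(1 − 0.729000)(1 − 0.841000) = 0.988926
Parallel (RAID controller and SAS expander): 1 − (1 − 0.886000)(1 − 0.875000) = 0.985750
Series ([0.988926] and [0.985750]): 0.988926 × 0.985750 = 0.9748

0.9748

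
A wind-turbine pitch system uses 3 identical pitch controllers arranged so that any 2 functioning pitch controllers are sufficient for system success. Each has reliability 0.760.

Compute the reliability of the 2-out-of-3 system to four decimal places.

R = Σ_{i=2}^{3} C(3,i) p^i (1−p)^{3−i} with p = 0.760
C(3,2)·0.760^2·0.240^1 = 0.415872
C(3,3)·0.760^3·0.240^0 = 0.438976
Sum = 0.8548

0.8548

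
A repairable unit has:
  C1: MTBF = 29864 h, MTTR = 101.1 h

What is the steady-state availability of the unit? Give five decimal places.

0.99663

A(C1) = MTBF/(MTBF+MTTR) = 29864/(29864+101.1) = 0.99663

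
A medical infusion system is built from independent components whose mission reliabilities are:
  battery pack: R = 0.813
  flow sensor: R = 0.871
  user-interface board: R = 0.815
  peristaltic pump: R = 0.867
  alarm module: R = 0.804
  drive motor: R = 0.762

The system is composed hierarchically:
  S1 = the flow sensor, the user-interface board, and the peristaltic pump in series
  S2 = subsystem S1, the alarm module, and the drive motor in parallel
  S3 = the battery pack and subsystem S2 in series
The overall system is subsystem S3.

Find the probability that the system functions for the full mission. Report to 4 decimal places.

Series (flow sensor, user-interface board, and peristaltic pump): 0.871000 × 0.815000 × 0.867000 = 0.615453
Parallel ([0.615453], alarm module, and drive motor): 1 − (1 − 0.615453)(1 − 0.804000)(1 − 0.762000) = 0.982062
Series (battery pack and [0.982062]): 0.813000 × 0.982062 = 0.7984

0.7984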